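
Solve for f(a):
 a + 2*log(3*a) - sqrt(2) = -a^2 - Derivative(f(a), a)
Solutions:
 f(a) = C1 - a^3/3 - a^2/2 - 2*a*log(a) - a*log(9) + sqrt(2)*a + 2*a


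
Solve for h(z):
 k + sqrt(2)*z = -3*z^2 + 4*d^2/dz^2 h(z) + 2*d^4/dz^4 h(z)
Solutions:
 h(z) = C1 + C2*z + C3*sin(sqrt(2)*z) + C4*cos(sqrt(2)*z) + z^4/16 + sqrt(2)*z^3/24 + z^2*(k - 3)/8


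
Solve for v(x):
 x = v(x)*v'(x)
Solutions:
 v(x) = -sqrt(C1 + x^2)
 v(x) = sqrt(C1 + x^2)


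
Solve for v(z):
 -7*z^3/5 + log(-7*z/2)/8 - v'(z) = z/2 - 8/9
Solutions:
 v(z) = C1 - 7*z^4/20 - z^2/4 + z*log(-z)/8 + z*(-9*log(2) + 9*log(7) + 55)/72


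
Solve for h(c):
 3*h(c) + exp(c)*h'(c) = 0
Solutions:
 h(c) = C1*exp(3*exp(-c))


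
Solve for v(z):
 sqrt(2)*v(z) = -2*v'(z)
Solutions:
 v(z) = C1*exp(-sqrt(2)*z/2)


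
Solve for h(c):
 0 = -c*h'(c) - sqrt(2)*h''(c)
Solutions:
 h(c) = C1 + C2*erf(2^(1/4)*c/2)


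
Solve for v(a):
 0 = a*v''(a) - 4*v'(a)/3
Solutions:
 v(a) = C1 + C2*a^(7/3)


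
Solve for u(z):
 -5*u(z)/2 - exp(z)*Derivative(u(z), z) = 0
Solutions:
 u(z) = C1*exp(5*exp(-z)/2)


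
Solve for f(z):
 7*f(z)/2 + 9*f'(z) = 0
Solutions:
 f(z) = C1*exp(-7*z/18)


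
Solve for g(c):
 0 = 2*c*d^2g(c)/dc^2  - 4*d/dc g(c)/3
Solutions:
 g(c) = C1 + C2*c^(5/3)


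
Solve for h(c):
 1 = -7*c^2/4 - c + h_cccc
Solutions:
 h(c) = C1 + C2*c + C3*c^2 + C4*c^3 + 7*c^6/1440 + c^5/120 + c^4/24


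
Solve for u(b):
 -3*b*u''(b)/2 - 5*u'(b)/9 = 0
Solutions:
 u(b) = C1 + C2*b^(17/27)


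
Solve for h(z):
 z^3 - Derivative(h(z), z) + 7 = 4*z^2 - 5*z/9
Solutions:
 h(z) = C1 + z^4/4 - 4*z^3/3 + 5*z^2/18 + 7*z


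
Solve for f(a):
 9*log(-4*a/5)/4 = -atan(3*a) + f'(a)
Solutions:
 f(a) = C1 + 9*a*log(-a)/4 + a*atan(3*a) - 9*a*log(5)/4 - 9*a/4 + 9*a*log(2)/2 - log(9*a^2 + 1)/6


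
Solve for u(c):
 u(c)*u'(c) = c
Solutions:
 u(c) = -sqrt(C1 + c^2)
 u(c) = sqrt(C1 + c^2)


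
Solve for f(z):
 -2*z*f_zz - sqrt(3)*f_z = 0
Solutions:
 f(z) = C1 + C2*z^(1 - sqrt(3)/2)


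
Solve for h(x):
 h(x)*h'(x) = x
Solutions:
 h(x) = -sqrt(C1 + x^2)
 h(x) = sqrt(C1 + x^2)


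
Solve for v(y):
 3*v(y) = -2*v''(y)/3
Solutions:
 v(y) = C1*sin(3*sqrt(2)*y/2) + C2*cos(3*sqrt(2)*y/2)


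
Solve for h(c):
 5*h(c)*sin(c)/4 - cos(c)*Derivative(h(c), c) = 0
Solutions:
 h(c) = C1/cos(c)^(5/4)


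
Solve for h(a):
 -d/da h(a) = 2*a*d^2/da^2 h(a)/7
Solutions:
 h(a) = C1 + C2/a^(5/2)


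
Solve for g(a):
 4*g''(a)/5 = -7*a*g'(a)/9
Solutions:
 g(a) = C1 + C2*erf(sqrt(70)*a/12)


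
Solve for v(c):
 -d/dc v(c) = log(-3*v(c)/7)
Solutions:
 Integral(1/(log(-_y) - log(7) + log(3)), (_y, v(c))) = C1 - c


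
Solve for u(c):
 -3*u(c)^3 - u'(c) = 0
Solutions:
 u(c) = -sqrt(2)*sqrt(-1/(C1 - 3*c))/2
 u(c) = sqrt(2)*sqrt(-1/(C1 - 3*c))/2


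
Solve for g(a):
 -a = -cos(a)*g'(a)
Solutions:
 g(a) = C1 + Integral(a/cos(a), a)


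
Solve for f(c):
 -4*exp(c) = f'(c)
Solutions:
 f(c) = C1 - 4*exp(c)


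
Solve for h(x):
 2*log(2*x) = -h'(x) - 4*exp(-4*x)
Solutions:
 h(x) = C1 - 2*x*log(x) + 2*x*(1 - log(2)) + exp(-4*x)


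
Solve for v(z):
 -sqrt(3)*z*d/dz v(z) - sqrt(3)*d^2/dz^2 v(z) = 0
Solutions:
 v(z) = C1 + C2*erf(sqrt(2)*z/2)


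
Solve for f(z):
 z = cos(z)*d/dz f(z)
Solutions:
 f(z) = C1 + Integral(z/cos(z), z)


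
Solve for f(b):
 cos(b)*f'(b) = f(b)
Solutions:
 f(b) = C1*sqrt(sin(b) + 1)/sqrt(sin(b) - 1)


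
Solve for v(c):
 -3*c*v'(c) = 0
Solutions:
 v(c) = C1


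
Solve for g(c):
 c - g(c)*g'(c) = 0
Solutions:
 g(c) = -sqrt(C1 + c^2)
 g(c) = sqrt(C1 + c^2)


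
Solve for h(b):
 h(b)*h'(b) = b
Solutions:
 h(b) = -sqrt(C1 + b^2)
 h(b) = sqrt(C1 + b^2)


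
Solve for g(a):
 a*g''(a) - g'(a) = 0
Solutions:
 g(a) = C1 + C2*a^2


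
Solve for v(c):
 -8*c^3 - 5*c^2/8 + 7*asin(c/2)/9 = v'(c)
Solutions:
 v(c) = C1 - 2*c^4 - 5*c^3/24 + 7*c*asin(c/2)/9 + 7*sqrt(4 - c^2)/9


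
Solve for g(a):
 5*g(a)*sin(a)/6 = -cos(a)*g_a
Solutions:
 g(a) = C1*cos(a)^(5/6)


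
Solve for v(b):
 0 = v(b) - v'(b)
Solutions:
 v(b) = C1*exp(b)


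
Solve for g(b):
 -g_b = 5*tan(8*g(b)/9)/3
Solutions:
 g(b) = -9*asin(C1*exp(-40*b/27))/8 + 9*pi/8
 g(b) = 9*asin(C1*exp(-40*b/27))/8


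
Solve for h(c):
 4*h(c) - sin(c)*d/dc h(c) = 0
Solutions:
 h(c) = C1*(cos(c)^2 - 2*cos(c) + 1)/(cos(c)^2 + 2*cos(c) + 1)


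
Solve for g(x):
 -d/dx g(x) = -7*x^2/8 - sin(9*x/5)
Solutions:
 g(x) = C1 + 7*x^3/24 - 5*cos(9*x/5)/9


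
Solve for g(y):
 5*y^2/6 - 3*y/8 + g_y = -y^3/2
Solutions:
 g(y) = C1 - y^4/8 - 5*y^3/18 + 3*y^2/16


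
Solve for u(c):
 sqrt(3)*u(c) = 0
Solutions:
 u(c) = 0


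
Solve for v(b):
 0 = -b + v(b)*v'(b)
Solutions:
 v(b) = -sqrt(C1 + b^2)
 v(b) = sqrt(C1 + b^2)


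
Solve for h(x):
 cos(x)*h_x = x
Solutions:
 h(x) = C1 + Integral(x/cos(x), x)


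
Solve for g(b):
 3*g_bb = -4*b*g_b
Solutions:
 g(b) = C1 + C2*erf(sqrt(6)*b/3)


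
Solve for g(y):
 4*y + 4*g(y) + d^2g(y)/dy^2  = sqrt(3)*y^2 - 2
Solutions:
 g(y) = C1*sin(2*y) + C2*cos(2*y) + sqrt(3)*y^2/4 - y - 1/2 - sqrt(3)/8


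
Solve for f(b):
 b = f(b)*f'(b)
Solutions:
 f(b) = -sqrt(C1 + b^2)
 f(b) = sqrt(C1 + b^2)


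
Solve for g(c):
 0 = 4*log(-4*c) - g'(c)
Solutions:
 g(c) = C1 + 4*c*log(-c) + 4*c*(-1 + 2*log(2))


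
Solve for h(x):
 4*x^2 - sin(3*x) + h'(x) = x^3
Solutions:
 h(x) = C1 + x^4/4 - 4*x^3/3 - cos(3*x)/3


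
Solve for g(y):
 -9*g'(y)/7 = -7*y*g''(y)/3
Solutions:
 g(y) = C1 + C2*y^(76/49)


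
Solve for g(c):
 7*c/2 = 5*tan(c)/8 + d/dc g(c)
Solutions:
 g(c) = C1 + 7*c^2/4 + 5*log(cos(c))/8


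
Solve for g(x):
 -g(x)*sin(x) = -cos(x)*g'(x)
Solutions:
 g(x) = C1/cos(x)


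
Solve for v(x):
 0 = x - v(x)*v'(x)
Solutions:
 v(x) = -sqrt(C1 + x^2)
 v(x) = sqrt(C1 + x^2)


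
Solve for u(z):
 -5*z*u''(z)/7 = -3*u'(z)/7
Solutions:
 u(z) = C1 + C2*z^(8/5)


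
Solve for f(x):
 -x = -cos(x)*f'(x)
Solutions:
 f(x) = C1 + Integral(x/cos(x), x)


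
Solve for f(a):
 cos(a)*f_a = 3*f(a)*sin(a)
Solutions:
 f(a) = C1/cos(a)^3


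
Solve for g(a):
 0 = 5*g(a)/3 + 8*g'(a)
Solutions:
 g(a) = C1*exp(-5*a/24)


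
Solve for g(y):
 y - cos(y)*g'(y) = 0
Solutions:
 g(y) = C1 + Integral(y/cos(y), y)


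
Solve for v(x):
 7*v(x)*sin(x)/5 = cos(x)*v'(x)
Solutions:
 v(x) = C1/cos(x)^(7/5)


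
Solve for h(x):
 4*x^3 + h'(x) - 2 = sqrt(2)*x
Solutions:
 h(x) = C1 - x^4 + sqrt(2)*x^2/2 + 2*x


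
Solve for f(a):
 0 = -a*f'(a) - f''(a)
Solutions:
 f(a) = C1 + C2*erf(sqrt(2)*a/2)


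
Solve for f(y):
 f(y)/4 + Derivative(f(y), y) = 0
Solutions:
 f(y) = C1*exp(-y/4)


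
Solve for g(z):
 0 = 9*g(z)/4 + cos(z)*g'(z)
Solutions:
 g(z) = C1*(sin(z) - 1)^(9/8)/(sin(z) + 1)^(9/8)


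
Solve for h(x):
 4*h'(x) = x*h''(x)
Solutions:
 h(x) = C1 + C2*x^5


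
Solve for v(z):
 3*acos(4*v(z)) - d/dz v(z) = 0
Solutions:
 Integral(1/acos(4*_y), (_y, v(z))) = C1 + 3*z


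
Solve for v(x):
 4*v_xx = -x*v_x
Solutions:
 v(x) = C1 + C2*erf(sqrt(2)*x/4)


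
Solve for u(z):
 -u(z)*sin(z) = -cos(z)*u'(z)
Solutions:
 u(z) = C1/cos(z)


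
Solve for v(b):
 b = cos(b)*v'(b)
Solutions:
 v(b) = C1 + Integral(b/cos(b), b)


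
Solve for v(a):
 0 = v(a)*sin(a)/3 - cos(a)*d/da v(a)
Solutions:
 v(a) = C1/cos(a)^(1/3)


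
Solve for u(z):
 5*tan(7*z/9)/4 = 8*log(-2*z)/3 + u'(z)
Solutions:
 u(z) = C1 - 8*z*log(-z)/3 - 8*z*log(2)/3 + 8*z/3 - 45*log(cos(7*z/9))/28


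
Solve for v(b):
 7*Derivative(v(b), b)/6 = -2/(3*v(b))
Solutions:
 v(b) = -sqrt(C1 - 56*b)/7
 v(b) = sqrt(C1 - 56*b)/7


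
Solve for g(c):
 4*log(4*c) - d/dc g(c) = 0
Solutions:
 g(c) = C1 + 4*c*log(c) - 4*c + c*log(256)


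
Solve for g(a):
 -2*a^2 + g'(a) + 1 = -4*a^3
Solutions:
 g(a) = C1 - a^4 + 2*a^3/3 - a


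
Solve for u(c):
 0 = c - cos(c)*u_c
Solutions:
 u(c) = C1 + Integral(c/cos(c), c)


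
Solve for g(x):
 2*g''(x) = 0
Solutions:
 g(x) = C1 + C2*x


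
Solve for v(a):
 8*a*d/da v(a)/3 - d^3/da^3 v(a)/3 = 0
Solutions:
 v(a) = C1 + Integral(C2*airyai(2*a) + C3*airybi(2*a), a)


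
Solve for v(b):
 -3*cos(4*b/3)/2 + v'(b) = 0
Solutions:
 v(b) = C1 + 9*sin(4*b/3)/8


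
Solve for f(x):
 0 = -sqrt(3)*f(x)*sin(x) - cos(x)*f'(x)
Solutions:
 f(x) = C1*cos(x)^(sqrt(3))


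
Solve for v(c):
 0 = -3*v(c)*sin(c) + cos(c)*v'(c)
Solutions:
 v(c) = C1/cos(c)^3


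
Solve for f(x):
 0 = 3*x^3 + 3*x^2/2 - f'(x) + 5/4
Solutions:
 f(x) = C1 + 3*x^4/4 + x^3/2 + 5*x/4


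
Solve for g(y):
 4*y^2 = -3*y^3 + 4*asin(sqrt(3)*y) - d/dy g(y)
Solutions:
 g(y) = C1 - 3*y^4/4 - 4*y^3/3 + 4*y*asin(sqrt(3)*y) + 4*sqrt(3)*sqrt(1 - 3*y^2)/3


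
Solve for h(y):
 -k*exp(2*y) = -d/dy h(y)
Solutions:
 h(y) = C1 + k*exp(2*y)/2


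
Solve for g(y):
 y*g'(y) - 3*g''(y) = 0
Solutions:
 g(y) = C1 + C2*erfi(sqrt(6)*y/6)


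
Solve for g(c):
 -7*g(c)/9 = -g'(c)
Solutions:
 g(c) = C1*exp(7*c/9)


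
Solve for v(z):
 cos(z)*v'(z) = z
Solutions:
 v(z) = C1 + Integral(z/cos(z), z)


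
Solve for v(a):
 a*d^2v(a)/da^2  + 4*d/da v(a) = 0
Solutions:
 v(a) = C1 + C2/a^3


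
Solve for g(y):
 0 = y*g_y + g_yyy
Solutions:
 g(y) = C1 + Integral(C2*airyai(-y) + C3*airybi(-y), y)


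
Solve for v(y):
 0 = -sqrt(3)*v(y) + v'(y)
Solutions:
 v(y) = C1*exp(sqrt(3)*y)


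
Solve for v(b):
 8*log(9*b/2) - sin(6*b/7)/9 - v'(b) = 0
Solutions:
 v(b) = C1 + 8*b*log(b) - 8*b - 8*b*log(2) + 16*b*log(3) + 7*cos(6*b/7)/54


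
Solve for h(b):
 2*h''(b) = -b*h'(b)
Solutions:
 h(b) = C1 + C2*erf(b/2)


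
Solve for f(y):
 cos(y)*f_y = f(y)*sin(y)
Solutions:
 f(y) = C1/cos(y)


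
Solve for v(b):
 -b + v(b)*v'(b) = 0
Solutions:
 v(b) = -sqrt(C1 + b^2)
 v(b) = sqrt(C1 + b^2)


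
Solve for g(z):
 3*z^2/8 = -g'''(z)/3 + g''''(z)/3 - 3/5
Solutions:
 g(z) = C1 + C2*z + C3*z^2 + C4*exp(z) - 3*z^5/160 - 3*z^4/32 - 27*z^3/40


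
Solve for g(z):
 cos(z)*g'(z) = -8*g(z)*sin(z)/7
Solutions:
 g(z) = C1*cos(z)^(8/7)


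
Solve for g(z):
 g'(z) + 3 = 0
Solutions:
 g(z) = C1 - 3*z


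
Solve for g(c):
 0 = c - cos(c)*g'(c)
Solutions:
 g(c) = C1 + Integral(c/cos(c), c)


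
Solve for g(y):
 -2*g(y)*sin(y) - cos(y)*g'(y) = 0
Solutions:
 g(y) = C1*cos(y)^2


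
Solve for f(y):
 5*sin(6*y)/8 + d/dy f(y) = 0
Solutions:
 f(y) = C1 + 5*cos(6*y)/48


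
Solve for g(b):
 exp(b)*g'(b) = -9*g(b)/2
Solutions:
 g(b) = C1*exp(9*exp(-b)/2)


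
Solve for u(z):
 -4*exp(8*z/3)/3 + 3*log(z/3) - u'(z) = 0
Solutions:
 u(z) = C1 + 3*z*log(z) + 3*z*(-log(3) - 1) - exp(8*z/3)/2


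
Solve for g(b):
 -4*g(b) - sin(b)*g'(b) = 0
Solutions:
 g(b) = C1*(cos(b)^2 + 2*cos(b) + 1)/(cos(b)^2 - 2*cos(b) + 1)


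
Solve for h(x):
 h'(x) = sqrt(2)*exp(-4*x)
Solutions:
 h(x) = C1 - sqrt(2)*exp(-4*x)/4


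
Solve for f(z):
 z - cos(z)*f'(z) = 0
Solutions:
 f(z) = C1 + Integral(z/cos(z), z)


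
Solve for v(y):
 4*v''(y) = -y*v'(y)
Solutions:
 v(y) = C1 + C2*erf(sqrt(2)*y/4)


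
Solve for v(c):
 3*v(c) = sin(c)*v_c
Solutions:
 v(c) = C1*(cos(c) - 1)^(3/2)/(cos(c) + 1)^(3/2)


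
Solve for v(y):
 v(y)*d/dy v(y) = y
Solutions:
 v(y) = -sqrt(C1 + y^2)
 v(y) = sqrt(C1 + y^2)


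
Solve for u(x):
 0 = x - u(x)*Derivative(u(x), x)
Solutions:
 u(x) = -sqrt(C1 + x^2)
 u(x) = sqrt(C1 + x^2)


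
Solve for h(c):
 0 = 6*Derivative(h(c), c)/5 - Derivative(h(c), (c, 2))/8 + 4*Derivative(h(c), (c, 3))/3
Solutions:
 h(c) = C1 + (C2*sin(9*sqrt(1135)*c/320) + C3*cos(9*sqrt(1135)*c/320))*exp(3*c/64)


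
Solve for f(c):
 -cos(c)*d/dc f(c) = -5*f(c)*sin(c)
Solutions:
 f(c) = C1/cos(c)^5


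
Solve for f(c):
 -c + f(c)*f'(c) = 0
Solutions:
 f(c) = -sqrt(C1 + c^2)
 f(c) = sqrt(C1 + c^2)


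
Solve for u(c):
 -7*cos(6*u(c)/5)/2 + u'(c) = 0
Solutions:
 -7*c/2 - 5*log(sin(6*u(c)/5) - 1)/12 + 5*log(sin(6*u(c)/5) + 1)/12 = C1


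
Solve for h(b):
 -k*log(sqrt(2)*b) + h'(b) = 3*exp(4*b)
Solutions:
 h(b) = C1 + b*k*log(b) + b*k*(-1 + log(2)/2) + 3*exp(4*b)/4


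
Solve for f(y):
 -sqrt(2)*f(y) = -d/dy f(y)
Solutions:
 f(y) = C1*exp(sqrt(2)*y)


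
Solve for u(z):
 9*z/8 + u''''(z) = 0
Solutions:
 u(z) = C1 + C2*z + C3*z^2 + C4*z^3 - 3*z^5/320


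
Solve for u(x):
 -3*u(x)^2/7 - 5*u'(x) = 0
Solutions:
 u(x) = 35/(C1 + 3*x)


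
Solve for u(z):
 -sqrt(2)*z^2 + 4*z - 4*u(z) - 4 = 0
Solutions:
 u(z) = -sqrt(2)*z^2/4 + z - 1


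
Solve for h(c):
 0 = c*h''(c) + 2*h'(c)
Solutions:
 h(c) = C1 + C2/c


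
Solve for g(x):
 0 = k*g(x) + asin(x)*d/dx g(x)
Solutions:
 g(x) = C1*exp(-k*Integral(1/asin(x), x))


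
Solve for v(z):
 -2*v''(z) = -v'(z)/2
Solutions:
 v(z) = C1 + C2*exp(z/4)


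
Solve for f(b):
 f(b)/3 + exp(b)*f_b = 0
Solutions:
 f(b) = C1*exp(exp(-b)/3)


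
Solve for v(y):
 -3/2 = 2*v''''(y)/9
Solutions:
 v(y) = C1 + C2*y + C3*y^2 + C4*y^3 - 9*y^4/32


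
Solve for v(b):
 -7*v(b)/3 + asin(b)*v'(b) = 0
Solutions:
 v(b) = C1*exp(7*Integral(1/asin(b), b)/3)


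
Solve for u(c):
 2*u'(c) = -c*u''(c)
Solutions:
 u(c) = C1 + C2/c


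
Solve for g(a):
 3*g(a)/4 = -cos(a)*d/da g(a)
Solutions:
 g(a) = C1*(sin(a) - 1)^(3/8)/(sin(a) + 1)^(3/8)


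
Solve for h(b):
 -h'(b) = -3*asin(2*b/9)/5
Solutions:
 h(b) = C1 + 3*b*asin(2*b/9)/5 + 3*sqrt(81 - 4*b^2)/10


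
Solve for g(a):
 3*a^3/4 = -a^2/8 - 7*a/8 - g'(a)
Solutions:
 g(a) = C1 - 3*a^4/16 - a^3/24 - 7*a^2/16


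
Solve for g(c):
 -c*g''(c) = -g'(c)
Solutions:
 g(c) = C1 + C2*c^2


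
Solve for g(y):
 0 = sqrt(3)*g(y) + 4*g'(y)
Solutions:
 g(y) = C1*exp(-sqrt(3)*y/4)


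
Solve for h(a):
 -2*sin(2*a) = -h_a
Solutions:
 h(a) = C1 - cos(2*a)


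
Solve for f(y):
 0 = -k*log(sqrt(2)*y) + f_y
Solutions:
 f(y) = C1 + k*y*log(y) - k*y + k*y*log(2)/2


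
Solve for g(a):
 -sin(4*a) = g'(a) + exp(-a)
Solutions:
 g(a) = C1 + cos(4*a)/4 + exp(-a)


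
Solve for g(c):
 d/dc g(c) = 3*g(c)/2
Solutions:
 g(c) = C1*exp(3*c/2)


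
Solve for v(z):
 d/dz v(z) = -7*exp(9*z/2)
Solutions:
 v(z) = C1 - 14*exp(9*z/2)/9


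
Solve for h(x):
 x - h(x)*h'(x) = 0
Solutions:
 h(x) = -sqrt(C1 + x^2)
 h(x) = sqrt(C1 + x^2)


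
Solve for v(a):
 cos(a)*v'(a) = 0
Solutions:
 v(a) = C1


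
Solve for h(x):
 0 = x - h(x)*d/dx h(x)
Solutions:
 h(x) = -sqrt(C1 + x^2)
 h(x) = sqrt(C1 + x^2)


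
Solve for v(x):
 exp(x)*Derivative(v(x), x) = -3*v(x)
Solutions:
 v(x) = C1*exp(3*exp(-x))


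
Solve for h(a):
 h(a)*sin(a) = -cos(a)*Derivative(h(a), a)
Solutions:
 h(a) = C1*cos(a)


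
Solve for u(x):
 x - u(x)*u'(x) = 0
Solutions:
 u(x) = -sqrt(C1 + x^2)
 u(x) = sqrt(C1 + x^2)


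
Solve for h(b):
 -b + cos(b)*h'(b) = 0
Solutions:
 h(b) = C1 + Integral(b/cos(b), b)


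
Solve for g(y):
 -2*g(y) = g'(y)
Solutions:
 g(y) = C1*exp(-2*y)


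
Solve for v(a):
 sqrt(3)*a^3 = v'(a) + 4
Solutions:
 v(a) = C1 + sqrt(3)*a^4/4 - 4*a


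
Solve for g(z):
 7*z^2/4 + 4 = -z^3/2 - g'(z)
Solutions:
 g(z) = C1 - z^4/8 - 7*z^3/12 - 4*z


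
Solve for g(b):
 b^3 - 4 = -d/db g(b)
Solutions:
 g(b) = C1 - b^4/4 + 4*b


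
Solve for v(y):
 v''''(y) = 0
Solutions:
 v(y) = C1 + C2*y + C3*y^2 + C4*y^3


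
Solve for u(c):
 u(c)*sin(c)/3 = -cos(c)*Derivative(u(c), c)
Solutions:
 u(c) = C1*cos(c)^(1/3)


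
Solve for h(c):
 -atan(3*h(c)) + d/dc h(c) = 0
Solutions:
 Integral(1/atan(3*_y), (_y, h(c))) = C1 + c


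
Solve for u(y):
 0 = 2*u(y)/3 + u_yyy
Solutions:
 u(y) = C3*exp(-2^(1/3)*3^(2/3)*y/3) + (C1*sin(2^(1/3)*3^(1/6)*y/2) + C2*cos(2^(1/3)*3^(1/6)*y/2))*exp(2^(1/3)*3^(2/3)*y/6)


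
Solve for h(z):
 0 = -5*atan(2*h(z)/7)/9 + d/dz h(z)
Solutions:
 Integral(1/atan(2*_y/7), (_y, h(z))) = C1 + 5*z/9


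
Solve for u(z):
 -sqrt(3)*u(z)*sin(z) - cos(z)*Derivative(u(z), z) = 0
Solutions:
 u(z) = C1*cos(z)^(sqrt(3))


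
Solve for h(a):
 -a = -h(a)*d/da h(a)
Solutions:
 h(a) = -sqrt(C1 + a^2)
 h(a) = sqrt(C1 + a^2)


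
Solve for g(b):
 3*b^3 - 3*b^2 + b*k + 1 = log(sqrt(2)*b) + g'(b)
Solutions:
 g(b) = C1 + 3*b^4/4 - b^3 + b^2*k/2 - b*log(b) - b*log(2)/2 + 2*b


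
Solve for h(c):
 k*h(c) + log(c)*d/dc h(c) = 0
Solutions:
 h(c) = C1*exp(-k*li(c))


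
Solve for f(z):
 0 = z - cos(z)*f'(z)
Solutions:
 f(z) = C1 + Integral(z/cos(z), z)


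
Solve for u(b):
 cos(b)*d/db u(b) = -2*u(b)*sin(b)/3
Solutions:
 u(b) = C1*cos(b)^(2/3)


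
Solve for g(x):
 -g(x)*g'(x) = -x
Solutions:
 g(x) = -sqrt(C1 + x^2)
 g(x) = sqrt(C1 + x^2)


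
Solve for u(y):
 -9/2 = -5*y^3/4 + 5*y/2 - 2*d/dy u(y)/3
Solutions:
 u(y) = C1 - 15*y^4/32 + 15*y^2/8 + 27*y/4


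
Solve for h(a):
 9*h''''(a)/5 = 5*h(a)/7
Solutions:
 h(a) = C1*exp(-sqrt(15)*7^(3/4)*a/21) + C2*exp(sqrt(15)*7^(3/4)*a/21) + C3*sin(sqrt(15)*7^(3/4)*a/21) + C4*cos(sqrt(15)*7^(3/4)*a/21)


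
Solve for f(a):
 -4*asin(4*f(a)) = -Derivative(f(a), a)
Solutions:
 Integral(1/asin(4*_y), (_y, f(a))) = C1 + 4*a


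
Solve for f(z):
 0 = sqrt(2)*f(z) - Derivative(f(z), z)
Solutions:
 f(z) = C1*exp(sqrt(2)*z)


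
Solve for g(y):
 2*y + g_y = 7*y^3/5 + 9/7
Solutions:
 g(y) = C1 + 7*y^4/20 - y^2 + 9*y/7


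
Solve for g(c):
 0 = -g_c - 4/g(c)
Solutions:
 g(c) = -sqrt(C1 - 8*c)
 g(c) = sqrt(C1 - 8*c)


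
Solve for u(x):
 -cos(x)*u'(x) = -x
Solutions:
 u(x) = C1 + Integral(x/cos(x), x)


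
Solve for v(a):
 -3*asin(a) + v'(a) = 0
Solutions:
 v(a) = C1 + 3*a*asin(a) + 3*sqrt(1 - a^2)


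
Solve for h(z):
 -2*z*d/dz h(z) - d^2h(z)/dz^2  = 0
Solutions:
 h(z) = C1 + C2*erf(z)


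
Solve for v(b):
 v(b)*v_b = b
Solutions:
 v(b) = -sqrt(C1 + b^2)
 v(b) = sqrt(C1 + b^2)


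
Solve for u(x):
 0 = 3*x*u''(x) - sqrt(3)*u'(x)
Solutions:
 u(x) = C1 + C2*x^(sqrt(3)/3 + 1)


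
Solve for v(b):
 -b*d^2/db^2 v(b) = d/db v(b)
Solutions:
 v(b) = C1 + C2*log(b)


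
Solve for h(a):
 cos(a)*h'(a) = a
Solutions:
 h(a) = C1 + Integral(a/cos(a), a)


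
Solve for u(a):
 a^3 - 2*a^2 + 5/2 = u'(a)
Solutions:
 u(a) = C1 + a^4/4 - 2*a^3/3 + 5*a/2


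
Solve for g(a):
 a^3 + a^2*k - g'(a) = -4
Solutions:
 g(a) = C1 + a^4/4 + a^3*k/3 + 4*a


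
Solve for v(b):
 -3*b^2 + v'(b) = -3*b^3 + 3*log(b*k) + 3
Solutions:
 v(b) = C1 - 3*b^4/4 + b^3 + 3*b*log(b*k)


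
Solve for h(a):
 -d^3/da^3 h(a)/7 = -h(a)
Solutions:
 h(a) = C3*exp(7^(1/3)*a) + (C1*sin(sqrt(3)*7^(1/3)*a/2) + C2*cos(sqrt(3)*7^(1/3)*a/2))*exp(-7^(1/3)*a/2)


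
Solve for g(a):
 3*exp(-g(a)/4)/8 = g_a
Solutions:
 g(a) = 4*log(C1 + 3*a/32)


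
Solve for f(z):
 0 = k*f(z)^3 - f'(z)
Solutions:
 f(z) = -sqrt(2)*sqrt(-1/(C1 + k*z))/2
 f(z) = sqrt(2)*sqrt(-1/(C1 + k*z))/2


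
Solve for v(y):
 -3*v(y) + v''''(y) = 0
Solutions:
 v(y) = C1*exp(-3^(1/4)*y) + C2*exp(3^(1/4)*y) + C3*sin(3^(1/4)*y) + C4*cos(3^(1/4)*y)


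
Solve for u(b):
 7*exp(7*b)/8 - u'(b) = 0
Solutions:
 u(b) = C1 + exp(7*b)/8


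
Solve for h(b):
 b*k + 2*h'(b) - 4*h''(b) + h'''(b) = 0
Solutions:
 h(b) = C1 + C2*exp(b*(2 - sqrt(2))) + C3*exp(b*(sqrt(2) + 2)) - b^2*k/4 - b*k


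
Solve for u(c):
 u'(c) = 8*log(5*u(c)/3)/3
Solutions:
 3*Integral(1/(-log(_y) - log(5) + log(3)), (_y, u(c)))/8 = C1 - c


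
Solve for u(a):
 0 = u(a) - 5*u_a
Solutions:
 u(a) = C1*exp(a/5)


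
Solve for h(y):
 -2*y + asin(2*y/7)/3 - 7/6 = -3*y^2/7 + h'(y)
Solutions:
 h(y) = C1 + y^3/7 - y^2 + y*asin(2*y/7)/3 - 7*y/6 + sqrt(49 - 4*y^2)/6


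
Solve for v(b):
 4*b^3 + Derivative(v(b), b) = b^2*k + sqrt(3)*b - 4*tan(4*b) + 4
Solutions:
 v(b) = C1 - b^4 + b^3*k/3 + sqrt(3)*b^2/2 + 4*b + log(cos(4*b))


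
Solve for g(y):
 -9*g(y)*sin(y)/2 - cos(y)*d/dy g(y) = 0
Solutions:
 g(y) = C1*cos(y)^(9/2)


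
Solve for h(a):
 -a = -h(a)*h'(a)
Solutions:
 h(a) = -sqrt(C1 + a^2)
 h(a) = sqrt(C1 + a^2)


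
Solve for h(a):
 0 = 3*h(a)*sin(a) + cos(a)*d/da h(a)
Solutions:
 h(a) = C1*cos(a)^3


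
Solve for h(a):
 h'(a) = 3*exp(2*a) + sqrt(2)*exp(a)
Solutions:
 h(a) = C1 + 3*exp(2*a)/2 + sqrt(2)*exp(a)


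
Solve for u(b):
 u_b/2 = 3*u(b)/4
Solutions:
 u(b) = C1*exp(3*b/2)


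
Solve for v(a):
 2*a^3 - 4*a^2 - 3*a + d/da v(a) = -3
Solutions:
 v(a) = C1 - a^4/2 + 4*a^3/3 + 3*a^2/2 - 3*a


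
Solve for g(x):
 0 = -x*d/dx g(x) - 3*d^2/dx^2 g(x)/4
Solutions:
 g(x) = C1 + C2*erf(sqrt(6)*x/3)


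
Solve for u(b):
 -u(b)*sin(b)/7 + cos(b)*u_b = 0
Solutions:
 u(b) = C1/cos(b)^(1/7)


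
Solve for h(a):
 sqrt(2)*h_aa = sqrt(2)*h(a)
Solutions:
 h(a) = C1*exp(-a) + C2*exp(a)


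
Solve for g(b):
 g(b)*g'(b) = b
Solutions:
 g(b) = -sqrt(C1 + b^2)
 g(b) = sqrt(C1 + b^2)


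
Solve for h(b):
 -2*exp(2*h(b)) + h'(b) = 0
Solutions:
 h(b) = log(-sqrt(-1/(C1 + 2*b))) - log(2)/2
 h(b) = log(-1/(C1 + 2*b))/2 - log(2)/2


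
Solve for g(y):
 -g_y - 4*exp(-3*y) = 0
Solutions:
 g(y) = C1 + 4*exp(-3*y)/3


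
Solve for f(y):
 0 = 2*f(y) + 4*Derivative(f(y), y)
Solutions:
 f(y) = C1*exp(-y/2)


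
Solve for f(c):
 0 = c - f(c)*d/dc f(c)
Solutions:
 f(c) = -sqrt(C1 + c^2)
 f(c) = sqrt(C1 + c^2)


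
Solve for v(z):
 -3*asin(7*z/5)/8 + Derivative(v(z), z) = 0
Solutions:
 v(z) = C1 + 3*z*asin(7*z/5)/8 + 3*sqrt(25 - 49*z^2)/56


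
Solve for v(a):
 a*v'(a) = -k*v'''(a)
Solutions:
 v(a) = C1 + Integral(C2*airyai(a*(-1/k)^(1/3)) + C3*airybi(a*(-1/k)^(1/3)), a)


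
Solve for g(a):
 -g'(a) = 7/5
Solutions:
 g(a) = C1 - 7*a/5


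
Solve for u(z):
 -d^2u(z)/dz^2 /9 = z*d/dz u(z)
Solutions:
 u(z) = C1 + C2*erf(3*sqrt(2)*z/2)


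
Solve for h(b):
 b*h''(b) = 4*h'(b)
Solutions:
 h(b) = C1 + C2*b^5


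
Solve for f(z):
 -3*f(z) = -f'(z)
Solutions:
 f(z) = C1*exp(3*z)


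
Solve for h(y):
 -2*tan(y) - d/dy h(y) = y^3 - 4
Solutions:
 h(y) = C1 - y^4/4 + 4*y + 2*log(cos(y))


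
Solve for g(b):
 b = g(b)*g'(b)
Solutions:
 g(b) = -sqrt(C1 + b^2)
 g(b) = sqrt(C1 + b^2)


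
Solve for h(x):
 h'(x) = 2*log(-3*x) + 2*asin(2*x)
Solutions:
 h(x) = C1 + 2*x*log(-x) + 2*x*asin(2*x) - 2*x + 2*x*log(3) + sqrt(1 - 4*x^2)


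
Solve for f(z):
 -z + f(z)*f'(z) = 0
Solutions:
 f(z) = -sqrt(C1 + z^2)
 f(z) = sqrt(C1 + z^2)


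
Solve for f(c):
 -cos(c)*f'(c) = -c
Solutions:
 f(c) = C1 + Integral(c/cos(c), c)


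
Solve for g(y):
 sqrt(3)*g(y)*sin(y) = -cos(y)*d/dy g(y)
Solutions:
 g(y) = C1*cos(y)^(sqrt(3))


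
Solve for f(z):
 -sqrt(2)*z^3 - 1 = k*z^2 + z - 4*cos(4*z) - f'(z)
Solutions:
 f(z) = C1 + k*z^3/3 + sqrt(2)*z^4/4 + z^2/2 + z - sin(4*z)


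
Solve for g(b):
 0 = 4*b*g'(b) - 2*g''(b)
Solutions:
 g(b) = C1 + C2*erfi(b)


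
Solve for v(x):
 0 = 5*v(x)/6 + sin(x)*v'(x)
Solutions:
 v(x) = C1*(cos(x) + 1)^(5/12)/(cos(x) - 1)^(5/12)


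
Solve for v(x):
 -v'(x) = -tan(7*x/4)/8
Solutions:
 v(x) = C1 - log(cos(7*x/4))/14


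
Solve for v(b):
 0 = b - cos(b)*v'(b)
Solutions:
 v(b) = C1 + Integral(b/cos(b), b)


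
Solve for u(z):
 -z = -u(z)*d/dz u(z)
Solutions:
 u(z) = -sqrt(C1 + z^2)
 u(z) = sqrt(C1 + z^2)


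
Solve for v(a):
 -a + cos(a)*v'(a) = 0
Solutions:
 v(a) = C1 + Integral(a/cos(a), a)


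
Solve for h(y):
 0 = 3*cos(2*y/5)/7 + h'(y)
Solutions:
 h(y) = C1 - 15*sin(2*y/5)/14


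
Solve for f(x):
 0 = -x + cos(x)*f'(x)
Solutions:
 f(x) = C1 + Integral(x/cos(x), x)


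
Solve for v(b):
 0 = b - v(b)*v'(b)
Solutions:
 v(b) = -sqrt(C1 + b^2)
 v(b) = sqrt(C1 + b^2)


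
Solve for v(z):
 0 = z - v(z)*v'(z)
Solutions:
 v(z) = -sqrt(C1 + z^2)
 v(z) = sqrt(C1 + z^2)


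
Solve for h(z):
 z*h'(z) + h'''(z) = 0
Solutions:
 h(z) = C1 + Integral(C2*airyai(-z) + C3*airybi(-z), z)


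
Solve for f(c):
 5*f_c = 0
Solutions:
 f(c) = C1


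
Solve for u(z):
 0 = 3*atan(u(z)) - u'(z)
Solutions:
 Integral(1/atan(_y), (_y, u(z))) = C1 + 3*z


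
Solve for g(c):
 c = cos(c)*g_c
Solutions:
 g(c) = C1 + Integral(c/cos(c), c)


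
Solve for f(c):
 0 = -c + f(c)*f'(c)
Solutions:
 f(c) = -sqrt(C1 + c^2)
 f(c) = sqrt(C1 + c^2)


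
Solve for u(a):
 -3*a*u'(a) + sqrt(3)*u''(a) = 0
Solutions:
 u(a) = C1 + C2*erfi(sqrt(2)*3^(1/4)*a/2)


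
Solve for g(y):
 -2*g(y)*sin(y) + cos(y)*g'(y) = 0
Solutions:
 g(y) = C1/cos(y)^2


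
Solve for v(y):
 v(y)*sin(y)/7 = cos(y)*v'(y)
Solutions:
 v(y) = C1/cos(y)^(1/7)


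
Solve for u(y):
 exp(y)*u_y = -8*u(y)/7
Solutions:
 u(y) = C1*exp(8*exp(-y)/7)


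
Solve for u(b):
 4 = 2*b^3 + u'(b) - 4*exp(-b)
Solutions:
 u(b) = C1 - b^4/2 + 4*b - 4*exp(-b)


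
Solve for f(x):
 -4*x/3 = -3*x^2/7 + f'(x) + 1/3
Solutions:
 f(x) = C1 + x^3/7 - 2*x^2/3 - x/3


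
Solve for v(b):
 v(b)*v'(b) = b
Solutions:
 v(b) = -sqrt(C1 + b^2)
 v(b) = sqrt(C1 + b^2)


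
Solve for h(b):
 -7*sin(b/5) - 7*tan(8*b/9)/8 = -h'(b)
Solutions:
 h(b) = C1 - 63*log(cos(8*b/9))/64 - 35*cos(b/5)


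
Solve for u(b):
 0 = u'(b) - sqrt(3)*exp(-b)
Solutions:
 u(b) = C1 - sqrt(3)*exp(-b)


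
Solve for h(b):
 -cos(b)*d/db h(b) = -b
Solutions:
 h(b) = C1 + Integral(b/cos(b), b)


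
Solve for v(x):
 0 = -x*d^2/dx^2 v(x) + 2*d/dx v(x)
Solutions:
 v(x) = C1 + C2*x^3


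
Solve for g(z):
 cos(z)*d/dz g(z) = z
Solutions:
 g(z) = C1 + Integral(z/cos(z), z)


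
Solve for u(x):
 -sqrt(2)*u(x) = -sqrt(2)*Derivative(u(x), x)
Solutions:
 u(x) = C1*exp(x)


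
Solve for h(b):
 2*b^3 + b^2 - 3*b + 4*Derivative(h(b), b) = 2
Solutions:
 h(b) = C1 - b^4/8 - b^3/12 + 3*b^2/8 + b/2


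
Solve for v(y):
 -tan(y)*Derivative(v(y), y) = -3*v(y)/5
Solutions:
 v(y) = C1*sin(y)^(3/5)


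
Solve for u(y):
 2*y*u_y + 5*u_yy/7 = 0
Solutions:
 u(y) = C1 + C2*erf(sqrt(35)*y/5)


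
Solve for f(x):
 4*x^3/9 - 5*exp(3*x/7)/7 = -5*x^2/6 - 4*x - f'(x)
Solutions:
 f(x) = C1 - x^4/9 - 5*x^3/18 - 2*x^2 + 5*exp(3*x/7)/3


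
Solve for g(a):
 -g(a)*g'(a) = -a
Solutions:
 g(a) = -sqrt(C1 + a^2)
 g(a) = sqrt(C1 + a^2)


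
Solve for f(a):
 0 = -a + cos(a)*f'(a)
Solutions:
 f(a) = C1 + Integral(a/cos(a), a)


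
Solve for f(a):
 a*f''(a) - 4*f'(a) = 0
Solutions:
 f(a) = C1 + C2*a^5


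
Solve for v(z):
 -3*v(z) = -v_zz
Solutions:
 v(z) = C1*exp(-sqrt(3)*z) + C2*exp(sqrt(3)*z)


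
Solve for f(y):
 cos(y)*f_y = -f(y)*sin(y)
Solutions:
 f(y) = C1*cos(y)


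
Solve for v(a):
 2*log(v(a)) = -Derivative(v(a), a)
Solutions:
 li(v(a)) = C1 - 2*a


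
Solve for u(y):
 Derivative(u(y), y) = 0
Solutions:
 u(y) = C1


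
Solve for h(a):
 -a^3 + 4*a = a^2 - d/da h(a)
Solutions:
 h(a) = C1 + a^4/4 + a^3/3 - 2*a^2


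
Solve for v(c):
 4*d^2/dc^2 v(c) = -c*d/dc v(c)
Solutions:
 v(c) = C1 + C2*erf(sqrt(2)*c/4)


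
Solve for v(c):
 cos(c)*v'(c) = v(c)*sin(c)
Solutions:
 v(c) = C1/cos(c)


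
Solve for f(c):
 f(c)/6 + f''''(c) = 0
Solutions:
 f(c) = (C1*sin(2^(1/4)*3^(3/4)*c/6) + C2*cos(2^(1/4)*3^(3/4)*c/6))*exp(-2^(1/4)*3^(3/4)*c/6) + (C3*sin(2^(1/4)*3^(3/4)*c/6) + C4*cos(2^(1/4)*3^(3/4)*c/6))*exp(2^(1/4)*3^(3/4)*c/6)


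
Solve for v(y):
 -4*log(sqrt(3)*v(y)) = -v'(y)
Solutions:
 -Integral(1/(2*log(_y) + log(3)), (_y, v(y)))/2 = C1 - y


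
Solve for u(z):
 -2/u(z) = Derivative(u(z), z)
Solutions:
 u(z) = -sqrt(C1 - 4*z)
 u(z) = sqrt(C1 - 4*z)


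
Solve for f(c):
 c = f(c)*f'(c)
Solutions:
 f(c) = -sqrt(C1 + c^2)
 f(c) = sqrt(C1 + c^2)


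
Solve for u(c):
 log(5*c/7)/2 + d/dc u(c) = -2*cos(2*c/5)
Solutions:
 u(c) = C1 - c*log(c)/2 - c*log(5) + c/2 + c*log(35)/2 - 5*sin(2*c/5)


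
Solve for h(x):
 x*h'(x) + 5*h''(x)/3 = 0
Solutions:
 h(x) = C1 + C2*erf(sqrt(30)*x/10)


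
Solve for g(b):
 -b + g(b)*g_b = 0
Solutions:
 g(b) = -sqrt(C1 + b^2)
 g(b) = sqrt(C1 + b^2)


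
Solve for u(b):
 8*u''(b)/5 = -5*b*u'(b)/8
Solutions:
 u(b) = C1 + C2*erf(5*sqrt(2)*b/16)


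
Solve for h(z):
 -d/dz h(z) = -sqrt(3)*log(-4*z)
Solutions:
 h(z) = C1 + sqrt(3)*z*log(-z) + sqrt(3)*z*(-1 + 2*log(2))


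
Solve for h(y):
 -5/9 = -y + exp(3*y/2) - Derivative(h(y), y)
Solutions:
 h(y) = C1 - y^2/2 + 5*y/9 + 2*exp(3*y/2)/3


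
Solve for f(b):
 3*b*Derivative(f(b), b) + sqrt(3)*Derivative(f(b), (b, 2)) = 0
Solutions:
 f(b) = C1 + C2*erf(sqrt(2)*3^(1/4)*b/2)


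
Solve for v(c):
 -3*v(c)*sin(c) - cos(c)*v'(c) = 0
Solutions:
 v(c) = C1*cos(c)^3


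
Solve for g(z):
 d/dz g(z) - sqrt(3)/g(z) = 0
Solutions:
 g(z) = -sqrt(C1 + 2*sqrt(3)*z)
 g(z) = sqrt(C1 + 2*sqrt(3)*z)


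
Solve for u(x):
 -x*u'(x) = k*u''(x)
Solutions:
 u(x) = C1 + C2*sqrt(k)*erf(sqrt(2)*x*sqrt(1/k)/2)


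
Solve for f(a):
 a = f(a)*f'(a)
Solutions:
 f(a) = -sqrt(C1 + a^2)
 f(a) = sqrt(C1 + a^2)


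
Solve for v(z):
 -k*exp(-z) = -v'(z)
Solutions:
 v(z) = C1 - k*exp(-z)


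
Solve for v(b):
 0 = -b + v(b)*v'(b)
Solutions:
 v(b) = -sqrt(C1 + b^2)
 v(b) = sqrt(C1 + b^2)


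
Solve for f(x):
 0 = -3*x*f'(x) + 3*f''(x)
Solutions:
 f(x) = C1 + C2*erfi(sqrt(2)*x/2)


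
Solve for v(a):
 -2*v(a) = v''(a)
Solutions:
 v(a) = C1*sin(sqrt(2)*a) + C2*cos(sqrt(2)*a)


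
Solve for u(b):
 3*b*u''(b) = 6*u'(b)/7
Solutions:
 u(b) = C1 + C2*b^(9/7)


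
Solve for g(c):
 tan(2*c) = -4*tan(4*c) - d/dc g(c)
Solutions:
 g(c) = C1 + log(cos(2*c))/2 + log(cos(4*c))


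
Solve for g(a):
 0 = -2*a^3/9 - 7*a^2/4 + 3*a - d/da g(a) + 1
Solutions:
 g(a) = C1 - a^4/18 - 7*a^3/12 + 3*a^2/2 + a


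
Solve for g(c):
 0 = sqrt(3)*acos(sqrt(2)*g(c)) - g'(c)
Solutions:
 Integral(1/acos(sqrt(2)*_y), (_y, g(c))) = C1 + sqrt(3)*c


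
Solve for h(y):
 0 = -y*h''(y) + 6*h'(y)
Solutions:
 h(y) = C1 + C2*y^7


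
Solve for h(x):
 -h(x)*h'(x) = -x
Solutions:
 h(x) = -sqrt(C1 + x^2)
 h(x) = sqrt(C1 + x^2)


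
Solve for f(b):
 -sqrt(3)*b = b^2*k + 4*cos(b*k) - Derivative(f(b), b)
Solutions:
 f(b) = C1 + b^3*k/3 + sqrt(3)*b^2/2 + 4*sin(b*k)/k


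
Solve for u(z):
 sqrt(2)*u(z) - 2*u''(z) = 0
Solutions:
 u(z) = C1*exp(-2^(3/4)*z/2) + C2*exp(2^(3/4)*z/2)


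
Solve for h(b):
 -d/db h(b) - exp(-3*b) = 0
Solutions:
 h(b) = C1 + exp(-3*b)/3


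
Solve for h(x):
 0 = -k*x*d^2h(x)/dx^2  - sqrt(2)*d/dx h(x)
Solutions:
 h(x) = C1 + x^(((re(k) - sqrt(2))*re(k) + im(k)^2)/(re(k)^2 + im(k)^2))*(C2*sin(sqrt(2)*log(x)*Abs(im(k))/(re(k)^2 + im(k)^2)) + C3*cos(sqrt(2)*log(x)*im(k)/(re(k)^2 + im(k)^2)))


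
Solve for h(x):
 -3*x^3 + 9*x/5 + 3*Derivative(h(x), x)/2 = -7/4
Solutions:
 h(x) = C1 + x^4/2 - 3*x^2/5 - 7*x/6


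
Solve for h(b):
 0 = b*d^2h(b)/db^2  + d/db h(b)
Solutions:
 h(b) = C1 + C2*log(b)


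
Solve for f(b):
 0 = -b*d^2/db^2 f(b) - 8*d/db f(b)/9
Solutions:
 f(b) = C1 + C2*b^(1/9)


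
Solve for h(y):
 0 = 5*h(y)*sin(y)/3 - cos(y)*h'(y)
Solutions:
 h(y) = C1/cos(y)^(5/3)


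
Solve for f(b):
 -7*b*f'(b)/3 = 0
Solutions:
 f(b) = C1


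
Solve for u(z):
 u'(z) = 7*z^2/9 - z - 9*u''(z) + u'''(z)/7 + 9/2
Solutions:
 u(z) = C1 + C2*exp(z*(63 - sqrt(3997))/2) + C3*exp(z*(63 + sqrt(3997))/2) + 7*z^3/27 - 15*z^2/2 + 2515*z/18


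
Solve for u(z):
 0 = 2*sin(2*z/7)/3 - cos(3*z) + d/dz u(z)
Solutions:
 u(z) = C1 + sin(3*z)/3 + 7*cos(2*z/7)/3


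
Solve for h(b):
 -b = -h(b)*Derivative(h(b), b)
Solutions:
 h(b) = -sqrt(C1 + b^2)
 h(b) = sqrt(C1 + b^2)


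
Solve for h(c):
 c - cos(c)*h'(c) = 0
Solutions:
 h(c) = C1 + Integral(c/cos(c), c)


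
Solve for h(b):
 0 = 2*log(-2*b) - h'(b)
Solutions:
 h(b) = C1 + 2*b*log(-b) + 2*b*(-1 + log(2))


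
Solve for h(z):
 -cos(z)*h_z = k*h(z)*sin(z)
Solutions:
 h(z) = C1*exp(k*log(cos(z)))


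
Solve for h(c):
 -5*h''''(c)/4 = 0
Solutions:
 h(c) = C1 + C2*c + C3*c^2 + C4*c^3


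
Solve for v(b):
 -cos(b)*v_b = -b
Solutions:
 v(b) = C1 + Integral(b/cos(b), b)


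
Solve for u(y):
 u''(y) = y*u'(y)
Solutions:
 u(y) = C1 + C2*erfi(sqrt(2)*y/2)


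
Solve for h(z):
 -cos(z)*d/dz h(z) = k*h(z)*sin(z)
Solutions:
 h(z) = C1*exp(k*log(cos(z)))


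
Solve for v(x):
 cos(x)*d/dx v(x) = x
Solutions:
 v(x) = C1 + Integral(x/cos(x), x)


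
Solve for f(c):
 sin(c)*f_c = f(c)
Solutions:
 f(c) = C1*sqrt(cos(c) - 1)/sqrt(cos(c) + 1)


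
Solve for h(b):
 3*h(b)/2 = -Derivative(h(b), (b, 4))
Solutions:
 h(b) = (C1*sin(6^(1/4)*b/2) + C2*cos(6^(1/4)*b/2))*exp(-6^(1/4)*b/2) + (C3*sin(6^(1/4)*b/2) + C4*cos(6^(1/4)*b/2))*exp(6^(1/4)*b/2)


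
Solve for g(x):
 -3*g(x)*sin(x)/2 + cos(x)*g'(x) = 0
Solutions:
 g(x) = C1/cos(x)^(3/2)


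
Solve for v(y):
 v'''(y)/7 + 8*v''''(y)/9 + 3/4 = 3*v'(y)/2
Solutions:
 v(y) = C1 + C2*exp(-3*y*((28*sqrt(38402) + 5487)^(-1/3) + 2 + (28*sqrt(38402) + 5487)^(1/3))/112)*sin(3*sqrt(3)*y*(-(28*sqrt(38402) + 5487)^(1/3) + (28*sqrt(38402) + 5487)^(-1/3))/112) + C3*exp(-3*y*((28*sqrt(38402) + 5487)^(-1/3) + 2 + (28*sqrt(38402) + 5487)^(1/3))/112)*cos(3*sqrt(3)*y*(-(28*sqrt(38402) + 5487)^(1/3) + (28*sqrt(38402) + 5487)^(-1/3))/112) + C4*exp(3*y*(-1 + (28*sqrt(38402) + 5487)^(-1/3) + (28*sqrt(38402) + 5487)^(1/3))/56) + y/2


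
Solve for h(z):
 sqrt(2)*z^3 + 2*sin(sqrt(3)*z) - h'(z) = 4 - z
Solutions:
 h(z) = C1 + sqrt(2)*z^4/4 + z^2/2 - 4*z - 2*sqrt(3)*cos(sqrt(3)*z)/3


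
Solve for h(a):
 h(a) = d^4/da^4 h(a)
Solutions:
 h(a) = C1*exp(-a) + C2*exp(a) + C3*sin(a) + C4*cos(a)


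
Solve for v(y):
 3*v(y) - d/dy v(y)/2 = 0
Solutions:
 v(y) = C1*exp(6*y)


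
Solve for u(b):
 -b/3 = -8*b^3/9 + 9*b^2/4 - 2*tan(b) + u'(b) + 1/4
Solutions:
 u(b) = C1 + 2*b^4/9 - 3*b^3/4 - b^2/6 - b/4 - 2*log(cos(b))


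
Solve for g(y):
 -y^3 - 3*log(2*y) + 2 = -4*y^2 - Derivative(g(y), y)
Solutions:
 g(y) = C1 + y^4/4 - 4*y^3/3 + 3*y*log(y) - 5*y + y*log(8)


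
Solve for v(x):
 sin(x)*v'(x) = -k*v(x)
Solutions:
 v(x) = C1*exp(k*(-log(cos(x) - 1) + log(cos(x) + 1))/2)


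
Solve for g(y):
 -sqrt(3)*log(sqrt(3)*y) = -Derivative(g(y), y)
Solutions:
 g(y) = C1 + sqrt(3)*y*log(y) - sqrt(3)*y + sqrt(3)*y*log(3)/2


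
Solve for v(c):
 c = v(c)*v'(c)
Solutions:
 v(c) = -sqrt(C1 + c^2)
 v(c) = sqrt(C1 + c^2)


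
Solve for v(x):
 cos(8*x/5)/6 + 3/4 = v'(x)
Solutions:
 v(x) = C1 + 3*x/4 + 5*sin(8*x/5)/48


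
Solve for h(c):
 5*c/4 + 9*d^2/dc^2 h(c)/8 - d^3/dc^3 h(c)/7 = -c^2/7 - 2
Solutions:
 h(c) = C1 + C2*c + C3*exp(63*c/8) - 2*c^4/189 - 2269*c^3/11907 - 240416*c^2/250047


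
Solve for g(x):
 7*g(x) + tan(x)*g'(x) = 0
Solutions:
 g(x) = C1/sin(x)^7


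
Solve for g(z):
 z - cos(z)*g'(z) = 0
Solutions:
 g(z) = C1 + Integral(z/cos(z), z)


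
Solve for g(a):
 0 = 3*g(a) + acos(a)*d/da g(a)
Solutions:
 g(a) = C1*exp(-3*Integral(1/acos(a), a))


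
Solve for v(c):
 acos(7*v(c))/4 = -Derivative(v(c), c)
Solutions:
 Integral(1/acos(7*_y), (_y, v(c))) = C1 - c/4


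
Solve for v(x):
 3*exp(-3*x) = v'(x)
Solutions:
 v(x) = C1 - exp(-3*x)


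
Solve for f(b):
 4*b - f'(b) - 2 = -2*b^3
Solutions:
 f(b) = C1 + b^4/2 + 2*b^2 - 2*b


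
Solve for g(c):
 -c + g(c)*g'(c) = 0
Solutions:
 g(c) = -sqrt(C1 + c^2)
 g(c) = sqrt(C1 + c^2)


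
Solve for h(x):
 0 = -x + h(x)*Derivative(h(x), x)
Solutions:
 h(x) = -sqrt(C1 + x^2)
 h(x) = sqrt(C1 + x^2)


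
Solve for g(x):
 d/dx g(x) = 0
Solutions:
 g(x) = C1


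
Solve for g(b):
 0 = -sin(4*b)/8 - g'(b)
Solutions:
 g(b) = C1 + cos(4*b)/32


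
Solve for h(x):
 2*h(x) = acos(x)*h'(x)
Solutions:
 h(x) = C1*exp(2*Integral(1/acos(x), x))


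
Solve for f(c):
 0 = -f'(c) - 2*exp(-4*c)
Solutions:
 f(c) = C1 + exp(-4*c)/2


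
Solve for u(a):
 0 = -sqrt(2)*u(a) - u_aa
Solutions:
 u(a) = C1*sin(2^(1/4)*a) + C2*cos(2^(1/4)*a)


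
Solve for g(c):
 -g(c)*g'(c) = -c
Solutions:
 g(c) = -sqrt(C1 + c^2)
 g(c) = sqrt(C1 + c^2)


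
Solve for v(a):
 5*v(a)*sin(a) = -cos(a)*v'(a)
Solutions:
 v(a) = C1*cos(a)^5


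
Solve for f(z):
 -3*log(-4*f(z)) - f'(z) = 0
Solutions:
 Integral(1/(log(-_y) + 2*log(2)), (_y, f(z)))/3 = C1 - z


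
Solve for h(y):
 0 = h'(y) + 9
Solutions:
 h(y) = C1 - 9*y


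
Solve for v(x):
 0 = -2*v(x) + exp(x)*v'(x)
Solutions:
 v(x) = C1*exp(-2*exp(-x))


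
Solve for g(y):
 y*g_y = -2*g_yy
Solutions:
 g(y) = C1 + C2*erf(y/2)


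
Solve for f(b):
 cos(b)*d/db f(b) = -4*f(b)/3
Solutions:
 f(b) = C1*(sin(b) - 1)^(2/3)/(sin(b) + 1)^(2/3)


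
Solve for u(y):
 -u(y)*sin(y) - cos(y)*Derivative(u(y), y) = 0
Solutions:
 u(y) = C1*cos(y)


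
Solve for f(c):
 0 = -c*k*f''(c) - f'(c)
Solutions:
 f(c) = C1 + c^(((re(k) - 1)*re(k) + im(k)^2)/(re(k)^2 + im(k)^2))*(C2*sin(log(c)*Abs(im(k))/(re(k)^2 + im(k)^2)) + C3*cos(log(c)*im(k)/(re(k)^2 + im(k)^2)))


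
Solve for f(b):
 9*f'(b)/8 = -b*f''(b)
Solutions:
 f(b) = C1 + C2/b^(1/8)


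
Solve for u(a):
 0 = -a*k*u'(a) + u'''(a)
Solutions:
 u(a) = C1 + Integral(C2*airyai(a*k^(1/3)) + C3*airybi(a*k^(1/3)), a)


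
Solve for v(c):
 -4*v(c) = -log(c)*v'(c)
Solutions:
 v(c) = C1*exp(4*li(c))


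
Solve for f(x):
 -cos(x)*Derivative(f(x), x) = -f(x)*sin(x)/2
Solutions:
 f(x) = C1/sqrt(cos(x))


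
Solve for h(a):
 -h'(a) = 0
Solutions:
 h(a) = C1


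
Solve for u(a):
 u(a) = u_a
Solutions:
 u(a) = C1*exp(a)


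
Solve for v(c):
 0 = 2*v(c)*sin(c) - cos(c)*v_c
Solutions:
 v(c) = C1/cos(c)^2


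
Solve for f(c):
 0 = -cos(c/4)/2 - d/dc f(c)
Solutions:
 f(c) = C1 - 2*sin(c/4)


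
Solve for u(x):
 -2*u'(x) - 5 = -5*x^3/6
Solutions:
 u(x) = C1 + 5*x^4/48 - 5*x/2


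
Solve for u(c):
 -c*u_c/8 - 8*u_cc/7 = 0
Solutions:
 u(c) = C1 + C2*erf(sqrt(14)*c/16)


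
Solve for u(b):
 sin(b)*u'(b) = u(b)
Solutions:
 u(b) = C1*sqrt(cos(b) - 1)/sqrt(cos(b) + 1)


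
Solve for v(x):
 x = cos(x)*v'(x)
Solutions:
 v(x) = C1 + Integral(x/cos(x), x)


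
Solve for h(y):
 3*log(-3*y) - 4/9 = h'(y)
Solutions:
 h(y) = C1 + 3*y*log(-y) + y*(-31/9 + 3*log(3))


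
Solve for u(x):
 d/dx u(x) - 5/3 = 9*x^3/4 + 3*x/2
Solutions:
 u(x) = C1 + 9*x^4/16 + 3*x^2/4 + 5*x/3


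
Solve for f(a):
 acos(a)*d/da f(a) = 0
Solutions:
 f(a) = C1


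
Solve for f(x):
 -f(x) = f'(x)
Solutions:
 f(x) = C1*exp(-x)


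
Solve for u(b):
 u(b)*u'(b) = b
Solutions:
 u(b) = -sqrt(C1 + b^2)
 u(b) = sqrt(C1 + b^2)


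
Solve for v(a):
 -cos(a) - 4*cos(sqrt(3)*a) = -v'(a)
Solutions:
 v(a) = C1 + sin(a) + 4*sqrt(3)*sin(sqrt(3)*a)/3


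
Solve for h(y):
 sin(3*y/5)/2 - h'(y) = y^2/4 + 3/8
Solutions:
 h(y) = C1 - y^3/12 - 3*y/8 - 5*cos(3*y/5)/6


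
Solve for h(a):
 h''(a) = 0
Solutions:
 h(a) = C1 + C2*a


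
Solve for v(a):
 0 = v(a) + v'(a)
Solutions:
 v(a) = C1*exp(-a)


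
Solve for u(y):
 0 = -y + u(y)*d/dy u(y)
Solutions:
 u(y) = -sqrt(C1 + y^2)
 u(y) = sqrt(C1 + y^2)
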